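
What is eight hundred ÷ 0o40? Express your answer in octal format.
Convert eight hundred (English words) → 8×100 = 800 (decimal)
Convert 0o40 (octal) → 4×8 = 32 (decimal)
Compute 800 ÷ 32 = 25
Convert 25 (decimal) → 25 = 3×8 + 1 → 0o31 (octal)
0o31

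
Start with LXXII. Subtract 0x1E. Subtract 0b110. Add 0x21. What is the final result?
Convert LXXII (Roman numeral) → 50 + 10 + 10 + 1 + 1 = 72 (decimal)
Start: 72
Convert 0x1E (hexadecimal) → 1×16 + 14 = 30 (decimal)
72 - 30 = 42
Convert 0b110 (binary) → 4 + 2 = 6 (decimal)
42 - 6 = 36
Convert 0x21 (hexadecimal) → 2×16 + 1 = 33 (decimal)
36 + 33 = 69
69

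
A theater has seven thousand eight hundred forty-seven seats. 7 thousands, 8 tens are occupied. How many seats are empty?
Convert seven thousand eight hundred forty-seven (English words) → 7×1000 + 8×100 + 47 = 7847 (decimal)
Convert 7 thousands, 8 tens (place-value notation) → 7×1000 + 8×10 = 7080 (decimal)
Compute 7847 - 7080 = 767
767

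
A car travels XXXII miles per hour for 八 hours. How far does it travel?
Convert XXXII (Roman numeral) → 10 + 10 + 10 + 1 + 1 = 32 (decimal)
Convert 八 (Chinese numeral) → 8 (decimal)
Compute 32 × 8 = 256
256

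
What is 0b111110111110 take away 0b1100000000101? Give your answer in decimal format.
Convert 0b111110111110 (binary) → 2048 + 1024 + 512 + 256 + 128 + 32 + 16 + 8 + 4 + 2 = 4030 (decimal)
Convert 0b1100000000101 (binary) → 4096 + 2048 + 4 + 1 = 6149 (decimal)
Compute 4030 - 6149 = -2119
-2119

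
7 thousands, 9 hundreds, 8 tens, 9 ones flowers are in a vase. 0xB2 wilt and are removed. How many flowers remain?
Convert 7 thousands, 9 hundreds, 8 tens, 9 ones (place-value notation) → 7×1000 + 9×100 + 8×10 + 9 = 7989 (decimal)
Convert 0xB2 (hexadecimal) → 11×16 + 2 = 178 (decimal)
Compute 7989 - 178 = 7811
7811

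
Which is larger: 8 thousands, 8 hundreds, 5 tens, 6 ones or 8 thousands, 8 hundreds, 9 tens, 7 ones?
Convert 8 thousands, 8 hundreds, 5 tens, 6 ones (place-value notation) → 8×1000 + 8×100 + 5×10 + 6 = 8856 (decimal)
Convert 8 thousands, 8 hundreds, 9 tens, 7 ones (place-value notation) → 8×1000 + 8×100 + 9×10 + 7 = 8897 (decimal)
Compare 8856 vs 8897: larger = 8897
8897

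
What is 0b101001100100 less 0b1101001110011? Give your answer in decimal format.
Convert 0b101001100100 (binary) → 2048 + 512 + 64 + 32 + 4 = 2660 (decimal)
Convert 0b1101001110011 (binary) → 4096 + 2048 + 512 + 64 + 32 + 16 + 2 + 1 = 6771 (decimal)
Compute 2660 - 6771 = -4111
-4111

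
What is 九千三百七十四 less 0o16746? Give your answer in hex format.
Convert 九千三百七十四 (Chinese numeral) → 9×1000 + 3×100 + 7×10 + 4 = 9374 (decimal)
Convert 0o16746 (octal) → 1×4096 + 6×512 + 7×64 + 4×8 + 6 = 7654 (decimal)
Compute 9374 - 7654 = 1720
Convert 1720 (decimal) → 1720 = 6×256 + 11×16 + 8 → 0x6B8 (hexadecimal)
0x6B8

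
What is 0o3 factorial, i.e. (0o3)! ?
Convert 0o3 (octal) → 3 (decimal)
Compute 3! = 6
6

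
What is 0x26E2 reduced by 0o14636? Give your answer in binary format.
Convert 0x26E2 (hexadecimal) → 2×4096 + 6×256 + 14×16 + 2 = 9954 (decimal)
Convert 0o14636 (octal) → 1×4096 + 4×512 + 6×64 + 3×8 + 6 = 6558 (decimal)
Compute 9954 - 6558 = 3396
Convert 3396 (decimal) → 3396 = 2048 + 1024 + 256 + 64 + 4 → 0b110101000100 (binary)
0b110101000100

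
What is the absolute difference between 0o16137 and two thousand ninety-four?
Convert 0o16137 (octal) → 1×4096 + 6×512 + 1×64 + 3×8 + 7 = 7263 (decimal)
Convert two thousand ninety-four (English words) → 2×1000 + 94 = 2094 (decimal)
Compute |7263 - 2094| = 5169
5169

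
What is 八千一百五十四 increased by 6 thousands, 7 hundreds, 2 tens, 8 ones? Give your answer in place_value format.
Convert 八千一百五十四 (Chinese numeral) → 8×1000 + 1×100 + 5×10 + 4 = 8154 (decimal)
Convert 6 thousands, 7 hundreds, 2 tens, 8 ones (place-value notation) → 6×1000 + 7×100 + 2×10 + 8 = 6728 (decimal)
Compute 8154 + 6728 = 14882
Convert 14882 (decimal) → 14882 = 14×1000 + 8×100 + 8×10 + 2 → 14 thousands, 8 hundreds, 8 tens, 2 ones (place-value notation)
14 thousands, 8 hundreds, 8 tens, 2 ones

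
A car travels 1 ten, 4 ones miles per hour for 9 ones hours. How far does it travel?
Convert 1 ten, 4 ones (place-value notation) → 1×10 + 4 = 14 (decimal)
Convert 9 ones (place-value notation) → 9 (decimal)
Compute 14 × 9 = 126
126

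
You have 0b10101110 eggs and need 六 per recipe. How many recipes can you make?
Convert 0b10101110 (binary) → 128 + 32 + 8 + 4 + 2 = 174 (decimal)
Convert 六 (Chinese numeral) → 6 (decimal)
Compute 174 ÷ 6 = 29
29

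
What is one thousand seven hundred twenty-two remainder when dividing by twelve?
Convert one thousand seven hundred twenty-two (English words) → 1×1000 + 7×100 + 22 = 1722 (decimal)
Convert twelve (English words) → 12 (decimal)
Compute 1722 mod 12 = 6
6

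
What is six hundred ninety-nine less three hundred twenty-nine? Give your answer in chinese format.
Convert six hundred ninety-nine (English words) → 6×100 + 99 = 699 (decimal)
Convert three hundred twenty-nine (English words) → 3×100 + 29 = 329 (decimal)
Compute 699 - 329 = 370
Convert 370 (decimal) → 370 = 3×100 + 7×10 → 三百七十 (Chinese numeral)
三百七十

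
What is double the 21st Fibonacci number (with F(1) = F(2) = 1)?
The 21st Fibonacci number (with F(1) = F(2) = 1) = 10946
Compute 10946 × 2 = 21892
21892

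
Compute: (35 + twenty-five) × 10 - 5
Convert twenty-five (English words) → 25 (decimal)
Expression in decimal: (35 + 25) × 10 - 5
Parentheses first: 35 + 25 = 60
Multiply: 60 × 10 = 600
Subtract: 600 - 5 = 595
595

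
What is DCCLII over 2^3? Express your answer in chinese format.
Convert DCCLII (Roman numeral) → 500 + 100 + 100 + 50 + 1 + 1 = 752 (decimal)
Convert 2^3 (power) → 8 (decimal)
Compute 752 ÷ 8 = 94
Convert 94 (decimal) → 94 = 9×10 + 4 → 九十四 (Chinese numeral)
九十四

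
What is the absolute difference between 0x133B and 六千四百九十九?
Convert 0x133B (hexadecimal) → 1×4096 + 3×256 + 3×16 + 11 = 4923 (decimal)
Convert 六千四百九十九 (Chinese numeral) → 6×1000 + 4×100 + 9×10 + 9 = 6499 (decimal)
Compute |4923 - 6499| = 1576
1576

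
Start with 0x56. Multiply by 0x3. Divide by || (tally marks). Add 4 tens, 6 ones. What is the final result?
Convert 0x56 (hexadecimal) → 5×16 + 6 = 86 (decimal)
Start: 86
Convert 0x3 (hexadecimal) → 3 (decimal)
86 × 3 = 258
Convert || (tally marks) → 2 (decimal)
258 ÷ 2 = 129
Convert 4 tens, 6 ones (place-value notation) → 4×10 + 6 = 46 (decimal)
129 + 46 = 175
175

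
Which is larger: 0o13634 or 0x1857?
Convert 0o13634 (octal) → 1×4096 + 3×512 + 6×64 + 3×8 + 4 = 6044 (decimal)
Convert 0x1857 (hexadecimal) → 1×4096 + 8×256 + 5×16 + 7 = 6231 (decimal)
Compare 6044 vs 6231: larger = 6231
6231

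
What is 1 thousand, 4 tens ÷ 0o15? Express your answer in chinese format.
Convert 1 thousand, 4 tens (place-value notation) → 1×1000 + 4×10 = 1040 (decimal)
Convert 0o15 (octal) → 1×8 + 5 = 13 (decimal)
Compute 1040 ÷ 13 = 80
Convert 80 (decimal) → 80 = 8×10 → 八十 (Chinese numeral)
八十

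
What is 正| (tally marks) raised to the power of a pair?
Convert 正| (tally marks) → 5 + 1 = 6 (decimal)
Convert a pair (colloquial) → 2 (decimal)
Compute 6 ^ 2 = 36
36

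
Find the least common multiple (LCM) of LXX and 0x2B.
Convert LXX (Roman numeral) → 50 + 10 + 10 = 70 (decimal)
Convert 0x2B (hexadecimal) → 2×16 + 11 = 43 (decimal)
Compute lcm(70, 43) = 3010
3010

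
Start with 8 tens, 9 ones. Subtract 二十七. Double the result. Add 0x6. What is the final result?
Convert 8 tens, 9 ones (place-value notation) → 8×10 + 9 = 89 (decimal)
Start: 89
Convert 二十七 (Chinese numeral) → 2×10 + 7 = 27 (decimal)
89 - 27 = 62
62 × 2 = 124
Convert 0x6 (hexadecimal) → 6 (decimal)
124 + 6 = 130
130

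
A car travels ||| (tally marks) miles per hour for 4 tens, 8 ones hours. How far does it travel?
Convert ||| (tally marks) → 3 (decimal)
Convert 4 tens, 8 ones (place-value notation) → 4×10 + 8 = 48 (decimal)
Compute 3 × 48 = 144
144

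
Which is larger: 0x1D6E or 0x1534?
Convert 0x1D6E (hexadecimal) → 1×4096 + 13×256 + 6×16 + 14 = 7534 (decimal)
Convert 0x1534 (hexadecimal) → 1×4096 + 5×256 + 3×16 + 4 = 5428 (decimal)
Compare 7534 vs 5428: larger = 7534
7534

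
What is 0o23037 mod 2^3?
Convert 0o23037 (octal) → 2×4096 + 3×512 + 3×8 + 7 = 9759 (decimal)
Convert 2^3 (power) → 8 (decimal)
Compute 9759 mod 8 = 7
7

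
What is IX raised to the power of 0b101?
Convert IX (Roman numeral) → 9 (decimal)
Convert 0b101 (binary) → 4 + 1 = 5 (decimal)
Compute 9 ^ 5 = 59049
59049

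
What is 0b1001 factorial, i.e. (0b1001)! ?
Convert 0b1001 (binary) → 8 + 1 = 9 (decimal)
Compute 9! = 362880
362880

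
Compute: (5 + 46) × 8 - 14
Parentheses first: 5 + 46 = 51
Multiply: 51 × 8 = 408
Subtract: 408 - 14 = 394
394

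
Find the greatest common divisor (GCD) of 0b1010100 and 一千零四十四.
Convert 0b1010100 (binary) → 64 + 16 + 4 = 84 (decimal)
Convert 一千零四十四 (Chinese numeral) → 1×1000 + 4×10 + 4 = 1044 (decimal)
Compute gcd(84, 1044) = 12
12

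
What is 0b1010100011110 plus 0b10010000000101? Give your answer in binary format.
Convert 0b1010100011110 (binary) → 4096 + 1024 + 256 + 16 + 8 + 4 + 2 = 5406 (decimal)
Convert 0b10010000000101 (binary) → 8192 + 1024 + 4 + 1 = 9221 (decimal)
Compute 5406 + 9221 = 14627
Convert 14627 (decimal) → 14627 = 8192 + 4096 + 2048 + 256 + 32 + 2 + 1 → 0b11100100100011 (binary)
0b11100100100011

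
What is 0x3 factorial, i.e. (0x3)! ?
Convert 0x3 (hexadecimal) → 3 (decimal)
Compute 3! = 6
6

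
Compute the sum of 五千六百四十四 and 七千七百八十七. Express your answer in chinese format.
Convert 五千六百四十四 (Chinese numeral) → 5×1000 + 6×100 + 4×10 + 4 = 5644 (decimal)
Convert 七千七百八十七 (Chinese numeral) → 7×1000 + 7×100 + 8×10 + 7 = 7787 (decimal)
Compute 5644 + 7787 = 13431
Convert 13431 (decimal) → 13431 = 1×10000 + 3×1000 + 4×100 + 3×10 + 1 → 一万三千四百三十一 (Chinese numeral)
一万三千四百三十一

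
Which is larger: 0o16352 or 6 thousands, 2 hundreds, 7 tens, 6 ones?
Convert 0o16352 (octal) → 1×4096 + 6×512 + 3×64 + 5×8 + 2 = 7402 (decimal)
Convert 6 thousands, 2 hundreds, 7 tens, 6 ones (place-value notation) → 6×1000 + 2×100 + 7×10 + 6 = 6276 (decimal)
Compare 7402 vs 6276: larger = 7402
7402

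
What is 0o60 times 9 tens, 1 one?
Convert 0o60 (octal) → 6×8 = 48 (decimal)
Convert 9 tens, 1 one (place-value notation) → 9×10 + 1 = 91 (decimal)
Compute 48 × 91 = 4368
4368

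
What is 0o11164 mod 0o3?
Convert 0o11164 (octal) → 1×4096 + 1×512 + 1×64 + 6×8 + 4 = 4724 (decimal)
Convert 0o3 (octal) → 3 (decimal)
Compute 4724 mod 3 = 2
2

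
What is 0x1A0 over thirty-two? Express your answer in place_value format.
Convert 0x1A0 (hexadecimal) → 1×256 + 10×16 = 416 (decimal)
Convert thirty-two (English words) → 32 (decimal)
Compute 416 ÷ 32 = 13
Convert 13 (decimal) → 13 = 1×10 + 3 → 1 ten, 3 ones (place-value notation)
1 ten, 3 ones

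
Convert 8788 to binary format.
Convert 8788 (decimal) → 8788 = 8192 + 512 + 64 + 16 + 4 → 0b10001001010100 (binary)
0b10001001010100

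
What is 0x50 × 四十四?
Convert 0x50 (hexadecimal) → 5×16 = 80 (decimal)
Convert 四十四 (Chinese numeral) → 4×10 + 4 = 44 (decimal)
Compute 80 × 44 = 3520
3520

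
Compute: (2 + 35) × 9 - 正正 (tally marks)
Convert 正正 (tally marks) → 5 + 5 = 10 (decimal)
Expression in decimal: (2 + 35) × 9 - 10
Parentheses first: 2 + 35 = 37
Multiply: 37 × 9 = 333
Subtract: 333 - 10 = 323
323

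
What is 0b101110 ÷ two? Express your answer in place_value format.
Convert 0b101110 (binary) → 32 + 8 + 4 + 2 = 46 (decimal)
Convert two (English words) → 2 (decimal)
Compute 46 ÷ 2 = 23
Convert 23 (decimal) → 23 = 2×10 + 3 → 2 tens, 3 ones (place-value notation)
2 tens, 3 ones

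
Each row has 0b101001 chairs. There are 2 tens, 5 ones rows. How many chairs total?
Convert 0b101001 (binary) → 32 + 8 + 1 = 41 (decimal)
Convert 2 tens, 5 ones (place-value notation) → 2×10 + 5 = 25 (decimal)
Compute 41 × 25 = 1025
1025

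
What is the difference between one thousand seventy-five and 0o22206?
Convert one thousand seventy-five (English words) → 1×1000 + 75 = 1075 (decimal)
Convert 0o22206 (octal) → 2×4096 + 2×512 + 2×64 + 6 = 9350 (decimal)
Difference: |1075 - 9350| = 8275
8275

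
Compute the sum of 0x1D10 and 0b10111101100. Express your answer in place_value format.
Convert 0x1D10 (hexadecimal) → 1×4096 + 13×256 + 1×16 = 7440 (decimal)
Convert 0b10111101100 (binary) → 1024 + 256 + 128 + 64 + 32 + 8 + 4 = 1516 (decimal)
Compute 7440 + 1516 = 8956
Convert 8956 (decimal) → 8956 = 8×1000 + 9×100 + 5×10 + 6 → 8 thousands, 9 hundreds, 5 tens, 6 ones (place-value notation)
8 thousands, 9 hundreds, 5 tens, 6 ones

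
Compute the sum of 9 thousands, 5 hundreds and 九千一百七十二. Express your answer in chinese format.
Convert 9 thousands, 5 hundreds (place-value notation) → 9×1000 + 5×100 = 9500 (decimal)
Convert 九千一百七十二 (Chinese numeral) → 9×1000 + 1×100 + 7×10 + 2 = 9172 (decimal)
Compute 9500 + 9172 = 18672
Convert 18672 (decimal) → 18672 = 1×10000 + 8×1000 + 6×100 + 7×10 + 2 → 一万八千六百七十二 (Chinese numeral)
一万八千六百七十二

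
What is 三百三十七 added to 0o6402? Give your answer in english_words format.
Convert 三百三十七 (Chinese numeral) → 3×100 + 3×10 + 7 = 337 (decimal)
Convert 0o6402 (octal) → 6×512 + 4×64 + 2 = 3330 (decimal)
Compute 337 + 3330 = 3667
Convert 3667 (decimal) → 3667 = 3×1000 + 6×100 + 67 → three thousand six hundred sixty-seven (English words)
three thousand six hundred sixty-seven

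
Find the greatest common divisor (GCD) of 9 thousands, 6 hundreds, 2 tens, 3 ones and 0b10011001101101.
Convert 9 thousands, 6 hundreds, 2 tens, 3 ones (place-value notation) → 9×1000 + 6×100 + 2×10 + 3 = 9623 (decimal)
Convert 0b10011001101101 (binary) → 8192 + 1024 + 512 + 64 + 32 + 8 + 4 + 1 = 9837 (decimal)
Compute gcd(9623, 9837) = 1
1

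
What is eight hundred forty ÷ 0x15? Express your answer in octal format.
Convert eight hundred forty (English words) → 8×100 + 40 = 840 (decimal)
Convert 0x15 (hexadecimal) → 1×16 + 5 = 21 (decimal)
Compute 840 ÷ 21 = 40
Convert 40 (decimal) → 40 = 5×8 → 0o50 (octal)
0o50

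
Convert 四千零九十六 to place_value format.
Convert 四千零九十六 (Chinese numeral) → 4×1000 + 9×10 + 6 = 4096 (decimal)
Convert 4096 (decimal) → 4096 = 4×1000 + 9×10 + 6 → 4 thousands, 9 tens, 6 ones (place-value notation)
4 thousands, 9 tens, 6 ones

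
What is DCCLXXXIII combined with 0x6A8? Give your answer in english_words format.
Convert DCCLXXXIII (Roman numeral) → 500 + 100 + 100 + 50 + 10 + 10 + 10 + 1 + 1 + 1 = 783 (decimal)
Convert 0x6A8 (hexadecimal) → 6×256 + 10×16 + 8 = 1704 (decimal)
Compute 783 + 1704 = 2487
Convert 2487 (decimal) → 2487 = 2×1000 + 4×100 + 87 → two thousand four hundred eighty-seven (English words)
two thousand four hundred eighty-seven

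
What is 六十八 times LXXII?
Convert 六十八 (Chinese numeral) → 6×10 + 8 = 68 (decimal)
Convert LXXII (Roman numeral) → 50 + 10 + 10 + 1 + 1 = 72 (decimal)
Compute 68 × 72 = 4896
4896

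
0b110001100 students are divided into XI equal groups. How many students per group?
Convert 0b110001100 (binary) → 256 + 128 + 8 + 4 = 396 (decimal)
Convert XI (Roman numeral) → 10 + 1 = 11 (decimal)
Compute 396 ÷ 11 = 36
36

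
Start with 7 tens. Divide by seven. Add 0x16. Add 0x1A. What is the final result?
Convert 7 tens (place-value notation) → 7×10 = 70 (decimal)
Start: 70
Convert seven (English words) → 7 (decimal)
70 ÷ 7 = 10
Convert 0x16 (hexadecimal) → 1×16 + 6 = 22 (decimal)
10 + 22 = 32
Convert 0x1A (hexadecimal) → 1×16 + 10 = 26 (decimal)
32 + 26 = 58
58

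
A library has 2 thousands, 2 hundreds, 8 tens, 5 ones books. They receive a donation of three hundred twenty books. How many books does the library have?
Convert 2 thousands, 2 hundreds, 8 tens, 5 ones (place-value notation) → 2×1000 + 2×100 + 8×10 + 5 = 2285 (decimal)
Convert three hundred twenty (English words) → 3×100 + 20 = 320 (decimal)
Compute 2285 + 320 = 2605
2605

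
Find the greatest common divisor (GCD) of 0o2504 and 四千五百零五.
Convert 0o2504 (octal) → 2×512 + 5×64 + 4 = 1348 (decimal)
Convert 四千五百零五 (Chinese numeral) → 4×1000 + 5×100 + 5 = 4505 (decimal)
Compute gcd(1348, 4505) = 1
1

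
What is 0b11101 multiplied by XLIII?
Convert 0b11101 (binary) → 16 + 8 + 4 + 1 = 29 (decimal)
Convert XLIII (Roman numeral) → 40 + 1 + 1 + 1 = 43 (decimal)
Compute 29 × 43 = 1247
1247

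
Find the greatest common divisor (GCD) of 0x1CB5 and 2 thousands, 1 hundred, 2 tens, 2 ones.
Convert 0x1CB5 (hexadecimal) → 1×4096 + 12×256 + 11×16 + 5 = 7349 (decimal)
Convert 2 thousands, 1 hundred, 2 tens, 2 ones (place-value notation) → 2×1000 + 1×100 + 2×10 + 2 = 2122 (decimal)
Compute gcd(7349, 2122) = 1
1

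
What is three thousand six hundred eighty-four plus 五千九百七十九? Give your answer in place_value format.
Convert three thousand six hundred eighty-four (English words) → 3×1000 + 6×100 + 84 = 3684 (decimal)
Convert 五千九百七十九 (Chinese numeral) → 5×1000 + 9×100 + 7×10 + 9 = 5979 (decimal)
Compute 3684 + 5979 = 9663
Convert 9663 (decimal) → 9663 = 9×1000 + 6×100 + 6×10 + 3 → 9 thousands, 6 hundreds, 6 tens, 3 ones (place-value notation)
9 thousands, 6 hundreds, 6 tens, 3 ones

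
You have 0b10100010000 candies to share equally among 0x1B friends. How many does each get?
Convert 0b10100010000 (binary) → 1024 + 256 + 16 = 1296 (decimal)
Convert 0x1B (hexadecimal) → 1×16 + 11 = 27 (decimal)
Compute 1296 ÷ 27 = 48
48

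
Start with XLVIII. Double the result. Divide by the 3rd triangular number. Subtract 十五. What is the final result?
Convert XLVIII (Roman numeral) → 40 + 5 + 1 + 1 + 1 = 48 (decimal)
Start: 48
48 × 2 = 96
Convert the 3rd triangular number (triangular index) → 3×4/2 = 6 (decimal)
96 ÷ 6 = 16
Convert 十五 (Chinese numeral) → 1×10 + 5 = 15 (decimal)
16 - 15 = 1
1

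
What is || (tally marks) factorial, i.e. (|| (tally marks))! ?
Convert || (tally marks) → 2 (decimal)
Compute 2! = 2
2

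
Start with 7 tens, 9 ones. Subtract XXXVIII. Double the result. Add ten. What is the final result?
Convert 7 tens, 9 ones (place-value notation) → 7×10 + 9 = 79 (decimal)
Start: 79
Convert XXXVIII (Roman numeral) → 10 + 10 + 10 + 5 + 1 + 1 + 1 = 38 (decimal)
79 - 38 = 41
41 × 2 = 82
Convert ten (English words) → 10 (decimal)
82 + 10 = 92
92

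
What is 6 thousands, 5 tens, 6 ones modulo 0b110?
Convert 6 thousands, 5 tens, 6 ones (place-value notation) → 6×1000 + 5×10 + 6 = 6056 (decimal)
Convert 0b110 (binary) → 4 + 2 = 6 (decimal)
Compute 6056 mod 6 = 2
2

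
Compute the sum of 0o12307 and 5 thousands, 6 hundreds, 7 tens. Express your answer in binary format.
Convert 0o12307 (octal) → 1×4096 + 2×512 + 3×64 + 7 = 5319 (decimal)
Convert 5 thousands, 6 hundreds, 7 tens (place-value notation) → 5×1000 + 6×100 + 7×10 = 5670 (decimal)
Compute 5319 + 5670 = 10989
Convert 10989 (decimal) → 10989 = 8192 + 2048 + 512 + 128 + 64 + 32 + 8 + 4 + 1 → 0b10101011101101 (binary)
0b10101011101101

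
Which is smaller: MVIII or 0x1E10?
Convert MVIII (Roman numeral) → 1000 + 5 + 1 + 1 + 1 = 1008 (decimal)
Convert 0x1E10 (hexadecimal) → 1×4096 + 14×256 + 1×16 = 7696 (decimal)
Compare 1008 vs 7696: smaller = 1008
1008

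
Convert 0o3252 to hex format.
Convert 0o3252 (octal) → 3×512 + 2×64 + 5×8 + 2 = 1706 (decimal)
Convert 1706 (decimal) → 1706 = 6×256 + 10×16 + 10 → 0x6AA (hexadecimal)
0x6AA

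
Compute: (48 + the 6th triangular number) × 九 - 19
Convert the 6th triangular number (triangular index) → 6×7/2 = 21 (decimal)
Convert 九 (Chinese numeral) → 9 (decimal)
Expression in decimal: (48 + 21) × 9 - 19
Parentheses first: 48 + 21 = 69
Multiply: 69 × 9 = 621
Subtract: 621 - 19 = 602
602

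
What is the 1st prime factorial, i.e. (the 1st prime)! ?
Convert the 1st prime (prime index) → 2 (decimal)
Compute 2! = 2
2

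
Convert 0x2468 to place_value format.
Convert 0x2468 (hexadecimal) → 2×4096 + 4×256 + 6×16 + 8 = 9320 (decimal)
Convert 9320 (decimal) → 9320 = 9×1000 + 3×100 + 2×10 → 9 thousands, 3 hundreds, 2 tens (place-value notation)
9 thousands, 3 hundreds, 2 tens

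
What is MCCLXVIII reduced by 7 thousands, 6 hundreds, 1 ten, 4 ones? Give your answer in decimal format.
Convert MCCLXVIII (Roman numeral) → 1000 + 100 + 100 + 50 + 10 + 5 + 1 + 1 + 1 = 1268 (decimal)
Convert 7 thousands, 6 hundreds, 1 ten, 4 ones (place-value notation) → 7×1000 + 6×100 + 1×10 + 4 = 7614 (decimal)
Compute 1268 - 7614 = -6346
-6346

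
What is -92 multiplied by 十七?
Convert 十七 (Chinese numeral) → 1×10 + 7 = 17 (decimal)
Compute -92 × 17 = -1564
-1564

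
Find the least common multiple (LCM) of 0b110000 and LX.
Convert 0b110000 (binary) → 32 + 16 = 48 (decimal)
Convert LX (Roman numeral) → 50 + 10 = 60 (decimal)
Compute lcm(48, 60) = 240
240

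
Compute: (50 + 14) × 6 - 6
Parentheses first: 50 + 14 = 64
Multiply: 64 × 6 = 384
Subtract: 384 - 6 = 378
378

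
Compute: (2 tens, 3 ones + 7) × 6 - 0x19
Convert 2 tens, 3 ones (place-value notation) → 2×10 + 3 = 23 (decimal)
Convert 0x19 (hexadecimal) → 1×16 + 9 = 25 (decimal)
Expression in decimal: (23 + 7) × 6 - 25
Parentheses first: 23 + 7 = 30
Multiply: 30 × 6 = 180
Subtract: 180 - 25 = 155
155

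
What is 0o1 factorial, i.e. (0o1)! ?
Convert 0o1 (octal) → 1 (decimal)
Compute 1! = 1
1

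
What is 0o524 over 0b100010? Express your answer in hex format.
Convert 0o524 (octal) → 5×64 + 2×8 + 4 = 340 (decimal)
Convert 0b100010 (binary) → 32 + 2 = 34 (decimal)
Compute 340 ÷ 34 = 10
Convert 10 (decimal) → 0xA (hexadecimal)
0xA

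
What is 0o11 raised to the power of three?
Convert 0o11 (octal) → 1×8 + 1 = 9 (decimal)
Convert three (English words) → 3 (decimal)
Compute 9 ^ 3 = 729
729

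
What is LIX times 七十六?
Convert LIX (Roman numeral) → 50 + 9 = 59 (decimal)
Convert 七十六 (Chinese numeral) → 7×10 + 6 = 76 (decimal)
Compute 59 × 76 = 4484
4484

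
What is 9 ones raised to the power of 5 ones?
Convert 9 ones (place-value notation) → 9 (decimal)
Convert 5 ones (place-value notation) → 5 (decimal)
Compute 9 ^ 5 = 59049
59049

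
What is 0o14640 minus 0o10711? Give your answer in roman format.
Convert 0o14640 (octal) → 1×4096 + 4×512 + 6×64 + 4×8 = 6560 (decimal)
Convert 0o10711 (octal) → 1×4096 + 7×64 + 1×8 + 1 = 4553 (decimal)
Compute 6560 - 4553 = 2007
Convert 2007 (decimal) → 2007 = 1000 + 1000 + 5 + 1 + 1 → MMVII (Roman numeral)
MMVII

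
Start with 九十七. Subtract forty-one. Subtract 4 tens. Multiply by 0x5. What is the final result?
Convert 九十七 (Chinese numeral) → 9×10 + 7 = 97 (decimal)
Start: 97
Convert forty-one (English words) → 41 (decimal)
97 - 41 = 56
Convert 4 tens (place-value notation) → 4×10 = 40 (decimal)
56 - 40 = 16
Convert 0x5 (hexadecimal) → 5 (decimal)
16 × 5 = 80
80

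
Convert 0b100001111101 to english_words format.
Convert 0b100001111101 (binary) → 2048 + 64 + 32 + 16 + 8 + 4 + 1 = 2173 (decimal)
Convert 2173 (decimal) → 2173 = 2×1000 + 1×100 + 73 → two thousand one hundred seventy-three (English words)
two thousand one hundred seventy-three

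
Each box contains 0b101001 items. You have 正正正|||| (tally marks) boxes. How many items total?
Convert 0b101001 (binary) → 32 + 8 + 1 = 41 (decimal)
Convert 正正正|||| (tally marks) → 5 + 5 + 5 + 4 = 19 (decimal)
Compute 41 × 19 = 779
779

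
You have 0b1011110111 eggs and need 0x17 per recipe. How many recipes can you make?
Convert 0b1011110111 (binary) → 512 + 128 + 64 + 32 + 16 + 4 + 2 + 1 = 759 (decimal)
Convert 0x17 (hexadecimal) → 1×16 + 7 = 23 (decimal)
Compute 759 ÷ 23 = 33
33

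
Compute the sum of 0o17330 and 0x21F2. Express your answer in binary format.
Convert 0o17330 (octal) → 1×4096 + 7×512 + 3×64 + 3×8 = 7896 (decimal)
Convert 0x21F2 (hexadecimal) → 2×4096 + 1×256 + 15×16 + 2 = 8690 (decimal)
Compute 7896 + 8690 = 16586
Convert 16586 (decimal) → 16586 = 16384 + 128 + 64 + 8 + 2 → 0b100000011001010 (binary)
0b100000011001010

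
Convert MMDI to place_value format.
Convert MMDI (Roman numeral) → 1000 + 1000 + 500 + 1 = 2501 (decimal)
Convert 2501 (decimal) → 2501 = 2×1000 + 5×100 + 1 → 2 thousands, 5 hundreds, 1 one (place-value notation)
2 thousands, 5 hundreds, 1 one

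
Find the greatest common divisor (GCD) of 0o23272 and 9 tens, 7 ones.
Convert 0o23272 (octal) → 2×4096 + 3×512 + 2×64 + 7×8 + 2 = 9914 (decimal)
Convert 9 tens, 7 ones (place-value notation) → 9×10 + 7 = 97 (decimal)
Compute gcd(9914, 97) = 1
1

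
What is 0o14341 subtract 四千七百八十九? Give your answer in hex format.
Convert 0o14341 (octal) → 1×4096 + 4×512 + 3×64 + 4×8 + 1 = 6369 (decimal)
Convert 四千七百八十九 (Chinese numeral) → 4×1000 + 7×100 + 8×10 + 9 = 4789 (decimal)
Compute 6369 - 4789 = 1580
Convert 1580 (decimal) → 1580 = 6×256 + 2×16 + 12 → 0x62C (hexadecimal)
0x62C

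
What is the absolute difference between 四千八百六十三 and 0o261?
Convert 四千八百六十三 (Chinese numeral) → 4×1000 + 8×100 + 6×10 + 3 = 4863 (decimal)
Convert 0o261 (octal) → 2×64 + 6×8 + 1 = 177 (decimal)
Compute |4863 - 177| = 4686
4686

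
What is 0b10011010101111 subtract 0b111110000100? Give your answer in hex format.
Convert 0b10011010101111 (binary) → 8192 + 1024 + 512 + 128 + 32 + 8 + 4 + 2 + 1 = 9903 (decimal)
Convert 0b111110000100 (binary) → 2048 + 1024 + 512 + 256 + 128 + 4 = 3972 (decimal)
Compute 9903 - 3972 = 5931
Convert 5931 (decimal) → 5931 = 1×4096 + 7×256 + 2×16 + 11 → 0x172B (hexadecimal)
0x172B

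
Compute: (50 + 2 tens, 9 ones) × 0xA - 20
Convert 2 tens, 9 ones (place-value notation) → 2×10 + 9 = 29 (decimal)
Convert 0xA (hexadecimal) → 10 (decimal)
Expression in decimal: (50 + 29) × 10 - 20
Parentheses first: 50 + 29 = 79
Multiply: 79 × 10 = 790
Subtract: 790 - 20 = 770
770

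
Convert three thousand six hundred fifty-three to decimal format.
Convert three thousand six hundred fifty-three (English words) → 3×1000 + 6×100 + 53 = 3653 (decimal)
3653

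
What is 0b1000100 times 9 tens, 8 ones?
Convert 0b1000100 (binary) → 64 + 4 = 68 (decimal)
Convert 9 tens, 8 ones (place-value notation) → 9×10 + 8 = 98 (decimal)
Compute 68 × 98 = 6664
6664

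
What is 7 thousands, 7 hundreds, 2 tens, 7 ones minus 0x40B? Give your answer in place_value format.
Convert 7 thousands, 7 hundreds, 2 tens, 7 ones (place-value notation) → 7×1000 + 7×100 + 2×10 + 7 = 7727 (decimal)
Convert 0x40B (hexadecimal) → 4×256 + 11 = 1035 (decimal)
Compute 7727 - 1035 = 6692
Convert 6692 (decimal) → 6692 = 6×1000 + 6×100 + 9×10 + 2 → 6 thousands, 6 hundreds, 9 tens, 2 ones (place-value notation)
6 thousands, 6 hundreds, 9 tens, 2 ones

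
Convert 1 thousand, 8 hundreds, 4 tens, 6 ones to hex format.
Convert 1 thousand, 8 hundreds, 4 tens, 6 ones (place-value notation) → 1×1000 + 8×100 + 4×10 + 6 = 1846 (decimal)
Convert 1846 (decimal) → 1846 = 7×256 + 3×16 + 6 → 0x736 (hexadecimal)
0x736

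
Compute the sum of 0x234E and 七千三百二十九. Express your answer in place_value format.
Convert 0x234E (hexadecimal) → 2×4096 + 3×256 + 4×16 + 14 = 9038 (decimal)
Convert 七千三百二十九 (Chinese numeral) → 7×1000 + 3×100 + 2×10 + 9 = 7329 (decimal)
Compute 9038 + 7329 = 16367
Convert 16367 (decimal) → 16367 = 16×1000 + 3×100 + 6×10 + 7 → 16 thousands, 3 hundreds, 6 tens, 7 ones (place-value notation)
16 thousands, 3 hundreds, 6 tens, 7 ones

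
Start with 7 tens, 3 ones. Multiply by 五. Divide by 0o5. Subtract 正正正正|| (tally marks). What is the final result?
Convert 7 tens, 3 ones (place-value notation) → 7×10 + 3 = 73 (decimal)
Start: 73
Convert 五 (Chinese numeral) → 5 (decimal)
73 × 5 = 365
Convert 0o5 (octal) → 5 (decimal)
365 ÷ 5 = 73
Convert 正正正正|| (tally marks) → 5 + 5 + 5 + 5 + 2 = 22 (decimal)
73 - 22 = 51
51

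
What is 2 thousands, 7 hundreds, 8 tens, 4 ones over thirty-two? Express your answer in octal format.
Convert 2 thousands, 7 hundreds, 8 tens, 4 ones (place-value notation) → 2×1000 + 7×100 + 8×10 + 4 = 2784 (decimal)
Convert thirty-two (English words) → 32 (decimal)
Compute 2784 ÷ 32 = 87
Convert 87 (decimal) → 87 = 1×64 + 2×8 + 7 → 0o127 (octal)
0o127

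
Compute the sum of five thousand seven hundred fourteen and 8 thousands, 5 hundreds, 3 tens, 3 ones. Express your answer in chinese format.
Convert five thousand seven hundred fourteen (English words) → 5×1000 + 7×100 + 14 = 5714 (decimal)
Convert 8 thousands, 5 hundreds, 3 tens, 3 ones (place-value notation) → 8×1000 + 5×100 + 3×10 + 3 = 8533 (decimal)
Compute 5714 + 8533 = 14247
Convert 14247 (decimal) → 14247 = 1×10000 + 4×1000 + 2×100 + 4×10 + 7 → 一万四千二百四十七 (Chinese numeral)
一万四千二百四十七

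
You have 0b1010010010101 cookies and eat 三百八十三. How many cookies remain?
Convert 0b1010010010101 (binary) → 4096 + 1024 + 128 + 16 + 4 + 1 = 5269 (decimal)
Convert 三百八十三 (Chinese numeral) → 3×100 + 8×10 + 3 = 383 (decimal)
Compute 5269 - 383 = 4886
4886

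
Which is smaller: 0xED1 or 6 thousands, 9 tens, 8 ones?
Convert 0xED1 (hexadecimal) → 14×256 + 13×16 + 1 = 3793 (decimal)
Convert 6 thousands, 9 tens, 8 ones (place-value notation) → 6×1000 + 9×10 + 8 = 6098 (decimal)
Compare 3793 vs 6098: smaller = 3793
3793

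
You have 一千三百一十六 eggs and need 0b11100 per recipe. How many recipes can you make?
Convert 一千三百一十六 (Chinese numeral) → 1×1000 + 3×100 + 1×10 + 6 = 1316 (decimal)
Convert 0b11100 (binary) → 16 + 8 + 4 = 28 (decimal)
Compute 1316 ÷ 28 = 47
47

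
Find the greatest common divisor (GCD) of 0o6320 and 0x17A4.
Convert 0o6320 (octal) → 6×512 + 3×64 + 2×8 = 3280 (decimal)
Convert 0x17A4 (hexadecimal) → 1×4096 + 7×256 + 10×16 + 4 = 6052 (decimal)
Compute gcd(3280, 6052) = 4
4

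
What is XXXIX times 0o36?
Convert XXXIX (Roman numeral) → 10 + 10 + 10 + 9 = 39 (decimal)
Convert 0o36 (octal) → 3×8 + 6 = 30 (decimal)
Compute 39 × 30 = 1170
1170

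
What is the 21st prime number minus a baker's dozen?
The 21st prime number = 73
Convert a baker's dozen (colloquial) → 13 (decimal)
Compute 73 - 13 = 60
60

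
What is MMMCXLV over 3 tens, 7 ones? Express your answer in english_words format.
Convert MMMCXLV (Roman numeral) → 1000 + 1000 + 1000 + 100 + 40 + 5 = 3145 (decimal)
Convert 3 tens, 7 ones (place-value notation) → 3×10 + 7 = 37 (decimal)
Compute 3145 ÷ 37 = 85
Convert 85 (decimal) → eighty-five (English words)
eighty-five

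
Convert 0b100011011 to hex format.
Convert 0b100011011 (binary) → 256 + 16 + 8 + 2 + 1 = 283 (decimal)
Convert 283 (decimal) → 283 = 1×256 + 1×16 + 11 → 0x11B (hexadecimal)
0x11B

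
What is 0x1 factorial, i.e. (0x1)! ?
Convert 0x1 (hexadecimal) → 1 (decimal)
Compute 1! = 1
1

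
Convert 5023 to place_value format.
Convert 5023 (decimal) → 5023 = 5×1000 + 2×10 + 3 → 5 thousands, 2 tens, 3 ones (place-value notation)
5 thousands, 2 tens, 3 ones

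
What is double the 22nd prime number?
The 22nd prime number = 79
Compute 79 × 2 = 158
158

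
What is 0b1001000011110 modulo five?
Convert 0b1001000011110 (binary) → 4096 + 512 + 16 + 8 + 4 + 2 = 4638 (decimal)
Convert five (English words) → 5 (decimal)
Compute 4638 mod 5 = 3
3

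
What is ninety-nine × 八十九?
Convert ninety-nine (English words) → 99 (decimal)
Convert 八十九 (Chinese numeral) → 8×10 + 9 = 89 (decimal)
Compute 99 × 89 = 8811
8811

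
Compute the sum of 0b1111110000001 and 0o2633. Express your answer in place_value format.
Convert 0b1111110000001 (binary) → 4096 + 2048 + 1024 + 512 + 256 + 128 + 1 = 8065 (decimal)
Convert 0o2633 (octal) → 2×512 + 6×64 + 3×8 + 3 = 1435 (decimal)
Compute 8065 + 1435 = 9500
Convert 9500 (decimal) → 9500 = 9×1000 + 5×100 → 9 thousands, 5 hundreds (place-value notation)
9 thousands, 5 hundreds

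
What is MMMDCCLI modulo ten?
Convert MMMDCCLI (Roman numeral) → 1000 + 1000 + 1000 + 500 + 100 + 100 + 50 + 1 = 3751 (decimal)
Convert ten (English words) → 10 (decimal)
Compute 3751 mod 10 = 1
1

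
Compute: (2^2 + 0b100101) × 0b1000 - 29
Convert 2^2 (power) → 4 (decimal)
Convert 0b100101 (binary) → 32 + 4 + 1 = 37 (decimal)
Convert 0b1000 (binary) → 8 (decimal)
Expression in decimal: (4 + 37) × 8 - 29
Parentheses first: 4 + 37 = 41
Multiply: 41 × 8 = 328
Subtract: 328 - 29 = 299
299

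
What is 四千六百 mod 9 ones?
Convert 四千六百 (Chinese numeral) → 4×1000 + 6×100 = 4600 (decimal)
Convert 9 ones (place-value notation) → 9 (decimal)
Compute 4600 mod 9 = 1
1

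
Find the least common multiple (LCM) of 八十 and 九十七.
Convert 八十 (Chinese numeral) → 8×10 = 80 (decimal)
Convert 九十七 (Chinese numeral) → 9×10 + 7 = 97 (decimal)
Compute lcm(80, 97) = 7760
7760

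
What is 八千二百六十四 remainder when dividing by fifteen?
Convert 八千二百六十四 (Chinese numeral) → 8×1000 + 2×100 + 6×10 + 4 = 8264 (decimal)
Convert fifteen (English words) → 15 (decimal)
Compute 8264 mod 15 = 14
14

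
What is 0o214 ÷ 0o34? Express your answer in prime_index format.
Convert 0o214 (octal) → 2×64 + 1×8 + 4 = 140 (decimal)
Convert 0o34 (octal) → 3×8 + 4 = 28 (decimal)
Compute 140 ÷ 28 = 5
Convert 5 (decimal) → the 3rd prime (prime index)
the 3rd prime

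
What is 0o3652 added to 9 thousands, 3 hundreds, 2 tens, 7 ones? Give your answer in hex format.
Convert 0o3652 (octal) → 3×512 + 6×64 + 5×8 + 2 = 1962 (decimal)
Convert 9 thousands, 3 hundreds, 2 tens, 7 ones (place-value notation) → 9×1000 + 3×100 + 2×10 + 7 = 9327 (decimal)
Compute 1962 + 9327 = 11289
Convert 11289 (decimal) → 11289 = 2×4096 + 12×256 + 1×16 + 9 → 0x2C19 (hexadecimal)
0x2C19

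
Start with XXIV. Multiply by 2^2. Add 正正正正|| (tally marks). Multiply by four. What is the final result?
Convert XXIV (Roman numeral) → 10 + 10 + 4 = 24 (decimal)
Start: 24
Convert 2^2 (power) → 4 (decimal)
24 × 4 = 96
Convert 正正正正|| (tally marks) → 5 + 5 + 5 + 5 + 2 = 22 (decimal)
96 + 22 = 118
Convert four (English words) → 4 (decimal)
118 × 4 = 472
472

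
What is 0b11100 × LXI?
Convert 0b11100 (binary) → 16 + 8 + 4 = 28 (decimal)
Convert LXI (Roman numeral) → 50 + 10 + 1 = 61 (decimal)
Compute 28 × 61 = 1708
1708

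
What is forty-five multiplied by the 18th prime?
Convert forty-five (English words) → 45 (decimal)
Convert the 18th prime (prime index) → 61 (decimal)
Compute 45 × 61 = 2745
2745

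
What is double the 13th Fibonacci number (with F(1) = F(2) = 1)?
The 13th Fibonacci number (with F(1) = F(2) = 1): 1, 1, 2, 3, 5, 8, 13, 21, 34, 55, 89, 144, 233 → 233
Compute 233 × 2 = 466
466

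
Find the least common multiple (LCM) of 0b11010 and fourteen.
Convert 0b11010 (binary) → 16 + 8 + 2 = 26 (decimal)
Convert fourteen (English words) → 14 (decimal)
Compute lcm(26, 14) = 182
182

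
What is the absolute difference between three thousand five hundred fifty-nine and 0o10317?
Convert three thousand five hundred fifty-nine (English words) → 3×1000 + 5×100 + 59 = 3559 (decimal)
Convert 0o10317 (octal) → 1×4096 + 3×64 + 1×8 + 7 = 4303 (decimal)
Compute |3559 - 4303| = 744
744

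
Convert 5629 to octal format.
Convert 5629 (decimal) → 5629 = 1×4096 + 2×512 + 7×64 + 7×8 + 5 → 0o12775 (octal)
0o12775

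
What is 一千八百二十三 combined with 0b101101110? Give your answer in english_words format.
Convert 一千八百二十三 (Chinese numeral) → 1×1000 + 8×100 + 2×10 + 3 = 1823 (decimal)
Convert 0b101101110 (binary) → 256 + 64 + 32 + 8 + 4 + 2 = 366 (decimal)
Compute 1823 + 366 = 2189
Convert 2189 (decimal) → 2189 = 2×1000 + 1×100 + 89 → two thousand one hundred eighty-nine (English words)
two thousand one hundred eighty-nine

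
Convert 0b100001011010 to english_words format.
Convert 0b100001011010 (binary) → 2048 + 64 + 16 + 8 + 2 = 2138 (decimal)
Convert 2138 (decimal) → 2138 = 2×1000 + 1×100 + 38 → two thousand one hundred thirty-eight (English words)
two thousand one hundred thirty-eight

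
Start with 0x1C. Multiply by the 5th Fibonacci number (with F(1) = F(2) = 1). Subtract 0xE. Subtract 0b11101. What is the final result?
Convert 0x1C (hexadecimal) → 1×16 + 12 = 28 (decimal)
Start: 28
Convert the 5th Fibonacci number (with F(1) = F(2) = 1) (Fibonacci index) → 1, 1, 2, 3, 5 → 5 (decimal)
28 × 5 = 140
Convert 0xE (hexadecimal) → 14 (decimal)
140 - 14 = 126
Convert 0b11101 (binary) → 16 + 8 + 4 + 1 = 29 (decimal)
126 - 29 = 97
97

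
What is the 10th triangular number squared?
The 10th triangular number = 10×11/2 = 55
Compute 55² = 55 × 55 = 3025
3025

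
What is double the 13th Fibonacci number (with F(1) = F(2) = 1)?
The 13th Fibonacci number (with F(1) = F(2) = 1): 1, 1, 2, 3, 5, 8, 13, 21, 34, 55, 89, 144, 233 → 233
Compute 233 × 2 = 466
466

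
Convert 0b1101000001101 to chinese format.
Convert 0b1101000001101 (binary) → 4096 + 2048 + 512 + 8 + 4 + 1 = 6669 (decimal)
Convert 6669 (decimal) → 6669 = 6×1000 + 6×100 + 6×10 + 9 → 六千六百六十九 (Chinese numeral)
六千六百六十九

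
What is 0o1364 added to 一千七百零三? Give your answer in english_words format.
Convert 0o1364 (octal) → 1×512 + 3×64 + 6×8 + 4 = 756 (decimal)
Convert 一千七百零三 (Chinese numeral) → 1×1000 + 7×100 + 3 = 1703 (decimal)
Compute 756 + 1703 = 2459
Convert 2459 (decimal) → 2459 = 2×1000 + 4×100 + 59 → two thousand four hundred fifty-nine (English words)
two thousand four hundred fifty-nine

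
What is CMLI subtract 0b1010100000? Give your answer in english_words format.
Convert CMLI (Roman numeral) → 900 + 50 + 1 = 951 (decimal)
Convert 0b1010100000 (binary) → 512 + 128 + 32 = 672 (decimal)
Compute 951 - 672 = 279
Convert 279 (decimal) → 279 = 2×100 + 79 → two hundred seventy-nine (English words)
two hundred seventy-nine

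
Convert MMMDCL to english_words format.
Convert MMMDCL (Roman numeral) → 1000 + 1000 + 1000 + 500 + 100 + 50 = 3650 (decimal)
Convert 3650 (decimal) → 3650 = 3×1000 + 6×100 + 50 → three thousand six hundred fifty (English words)
three thousand six hundred fifty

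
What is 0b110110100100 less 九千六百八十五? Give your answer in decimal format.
Convert 0b110110100100 (binary) → 2048 + 1024 + 256 + 128 + 32 + 4 = 3492 (decimal)
Convert 九千六百八十五 (Chinese numeral) → 9×1000 + 6×100 + 8×10 + 5 = 9685 (decimal)
Compute 3492 - 9685 = -6193
-6193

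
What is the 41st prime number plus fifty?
The 41st prime number = 179
Convert fifty (English words) → 50 (decimal)
Compute 179 + 50 = 229
229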